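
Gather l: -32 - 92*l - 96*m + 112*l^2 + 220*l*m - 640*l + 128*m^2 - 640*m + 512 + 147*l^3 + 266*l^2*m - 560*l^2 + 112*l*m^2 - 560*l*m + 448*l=147*l^3 + l^2*(266*m - 448) + l*(112*m^2 - 340*m - 284) + 128*m^2 - 736*m + 480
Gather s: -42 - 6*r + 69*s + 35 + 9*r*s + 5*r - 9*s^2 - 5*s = -r - 9*s^2 + s*(9*r + 64) - 7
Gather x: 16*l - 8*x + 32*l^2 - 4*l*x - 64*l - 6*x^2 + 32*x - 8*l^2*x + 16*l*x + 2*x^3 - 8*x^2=32*l^2 - 48*l + 2*x^3 - 14*x^2 + x*(-8*l^2 + 12*l + 24)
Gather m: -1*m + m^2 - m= m^2 - 2*m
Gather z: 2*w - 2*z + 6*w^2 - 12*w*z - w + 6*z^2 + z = 6*w^2 + w + 6*z^2 + z*(-12*w - 1)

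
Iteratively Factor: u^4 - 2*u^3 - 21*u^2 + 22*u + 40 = (u + 4)*(u^3 - 6*u^2 + 3*u + 10) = (u + 1)*(u + 4)*(u^2 - 7*u + 10) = (u - 2)*(u + 1)*(u + 4)*(u - 5)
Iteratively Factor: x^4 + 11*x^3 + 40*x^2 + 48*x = (x)*(x^3 + 11*x^2 + 40*x + 48) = x*(x + 3)*(x^2 + 8*x + 16) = x*(x + 3)*(x + 4)*(x + 4)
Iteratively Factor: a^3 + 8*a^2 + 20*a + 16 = (a + 2)*(a^2 + 6*a + 8) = (a + 2)*(a + 4)*(a + 2)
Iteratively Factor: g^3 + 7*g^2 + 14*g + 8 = (g + 2)*(g^2 + 5*g + 4) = (g + 2)*(g + 4)*(g + 1)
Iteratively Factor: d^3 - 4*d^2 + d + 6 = (d + 1)*(d^2 - 5*d + 6) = (d - 2)*(d + 1)*(d - 3)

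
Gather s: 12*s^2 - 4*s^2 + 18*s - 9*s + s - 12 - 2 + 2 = 8*s^2 + 10*s - 12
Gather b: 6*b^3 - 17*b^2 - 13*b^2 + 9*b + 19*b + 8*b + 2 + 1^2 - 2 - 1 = 6*b^3 - 30*b^2 + 36*b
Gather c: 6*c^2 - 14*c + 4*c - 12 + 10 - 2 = 6*c^2 - 10*c - 4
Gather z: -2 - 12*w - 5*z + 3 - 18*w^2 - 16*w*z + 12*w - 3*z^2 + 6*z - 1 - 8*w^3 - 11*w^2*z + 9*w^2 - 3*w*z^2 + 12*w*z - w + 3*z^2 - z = -8*w^3 - 9*w^2 - 3*w*z^2 - w + z*(-11*w^2 - 4*w)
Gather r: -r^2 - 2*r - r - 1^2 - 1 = -r^2 - 3*r - 2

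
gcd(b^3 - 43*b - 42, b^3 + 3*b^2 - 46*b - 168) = b^2 - b - 42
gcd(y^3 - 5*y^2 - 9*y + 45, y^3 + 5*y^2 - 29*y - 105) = y^2 - 2*y - 15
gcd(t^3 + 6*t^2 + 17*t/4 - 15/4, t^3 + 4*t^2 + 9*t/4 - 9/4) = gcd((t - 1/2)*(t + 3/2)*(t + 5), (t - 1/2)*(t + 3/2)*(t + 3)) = t^2 + t - 3/4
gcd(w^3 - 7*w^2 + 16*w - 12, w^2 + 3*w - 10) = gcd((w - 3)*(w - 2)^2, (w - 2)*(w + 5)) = w - 2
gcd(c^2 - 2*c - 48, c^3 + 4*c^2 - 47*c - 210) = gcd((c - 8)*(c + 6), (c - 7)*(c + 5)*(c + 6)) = c + 6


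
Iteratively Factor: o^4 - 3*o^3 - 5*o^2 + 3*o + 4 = (o - 4)*(o^3 + o^2 - o - 1) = (o - 4)*(o + 1)*(o^2 - 1) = (o - 4)*(o + 1)^2*(o - 1)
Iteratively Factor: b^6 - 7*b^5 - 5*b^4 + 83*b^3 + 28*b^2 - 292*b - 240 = (b - 4)*(b^5 - 3*b^4 - 17*b^3 + 15*b^2 + 88*b + 60) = (b - 4)*(b - 3)*(b^4 - 17*b^2 - 36*b - 20) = (b - 5)*(b - 4)*(b - 3)*(b^3 + 5*b^2 + 8*b + 4) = (b - 5)*(b - 4)*(b - 3)*(b + 1)*(b^2 + 4*b + 4) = (b - 5)*(b - 4)*(b - 3)*(b + 1)*(b + 2)*(b + 2)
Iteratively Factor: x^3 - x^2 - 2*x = (x + 1)*(x^2 - 2*x) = x*(x + 1)*(x - 2)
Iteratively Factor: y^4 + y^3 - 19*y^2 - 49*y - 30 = (y + 1)*(y^3 - 19*y - 30) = (y - 5)*(y + 1)*(y^2 + 5*y + 6) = (y - 5)*(y + 1)*(y + 3)*(y + 2)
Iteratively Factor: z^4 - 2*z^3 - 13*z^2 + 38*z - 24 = (z - 1)*(z^3 - z^2 - 14*z + 24) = (z - 2)*(z - 1)*(z^2 + z - 12) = (z - 3)*(z - 2)*(z - 1)*(z + 4)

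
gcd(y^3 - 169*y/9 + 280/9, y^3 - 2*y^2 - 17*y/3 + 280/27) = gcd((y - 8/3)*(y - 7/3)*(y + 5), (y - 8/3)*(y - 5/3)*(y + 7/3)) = y - 8/3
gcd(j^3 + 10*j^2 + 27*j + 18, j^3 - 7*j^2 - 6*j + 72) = j + 3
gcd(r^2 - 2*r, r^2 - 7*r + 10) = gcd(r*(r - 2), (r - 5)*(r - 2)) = r - 2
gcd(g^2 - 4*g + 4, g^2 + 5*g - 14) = g - 2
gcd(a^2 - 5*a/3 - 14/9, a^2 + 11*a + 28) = 1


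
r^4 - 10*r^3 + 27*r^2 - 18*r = r*(r - 6)*(r - 3)*(r - 1)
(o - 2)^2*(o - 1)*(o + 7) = o^4 + 2*o^3 - 27*o^2 + 52*o - 28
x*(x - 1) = x^2 - x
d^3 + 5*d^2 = d^2*(d + 5)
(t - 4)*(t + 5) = t^2 + t - 20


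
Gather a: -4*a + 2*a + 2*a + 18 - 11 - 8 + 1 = 0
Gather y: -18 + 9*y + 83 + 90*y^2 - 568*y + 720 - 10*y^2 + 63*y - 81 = 80*y^2 - 496*y + 704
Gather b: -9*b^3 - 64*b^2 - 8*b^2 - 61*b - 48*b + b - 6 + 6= -9*b^3 - 72*b^2 - 108*b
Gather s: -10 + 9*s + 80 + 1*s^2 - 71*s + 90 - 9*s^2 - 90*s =-8*s^2 - 152*s + 160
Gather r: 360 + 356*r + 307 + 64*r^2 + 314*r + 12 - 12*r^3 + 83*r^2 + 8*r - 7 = -12*r^3 + 147*r^2 + 678*r + 672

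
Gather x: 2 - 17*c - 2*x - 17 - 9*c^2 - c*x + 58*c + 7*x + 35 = -9*c^2 + 41*c + x*(5 - c) + 20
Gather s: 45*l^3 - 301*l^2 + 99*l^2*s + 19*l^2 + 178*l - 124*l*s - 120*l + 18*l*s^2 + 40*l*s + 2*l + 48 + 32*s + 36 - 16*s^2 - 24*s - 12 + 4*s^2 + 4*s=45*l^3 - 282*l^2 + 60*l + s^2*(18*l - 12) + s*(99*l^2 - 84*l + 12) + 72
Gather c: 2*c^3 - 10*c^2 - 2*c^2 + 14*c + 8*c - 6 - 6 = 2*c^3 - 12*c^2 + 22*c - 12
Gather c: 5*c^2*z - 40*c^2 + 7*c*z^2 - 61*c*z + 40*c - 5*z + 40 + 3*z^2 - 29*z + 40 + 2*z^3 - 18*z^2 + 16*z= c^2*(5*z - 40) + c*(7*z^2 - 61*z + 40) + 2*z^3 - 15*z^2 - 18*z + 80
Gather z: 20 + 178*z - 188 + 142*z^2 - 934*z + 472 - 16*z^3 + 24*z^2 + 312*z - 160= -16*z^3 + 166*z^2 - 444*z + 144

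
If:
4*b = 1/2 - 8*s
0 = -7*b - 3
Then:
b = -3/7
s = 31/112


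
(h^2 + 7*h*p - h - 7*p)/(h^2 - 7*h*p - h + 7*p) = (-h - 7*p)/(-h + 7*p)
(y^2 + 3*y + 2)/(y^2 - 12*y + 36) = (y^2 + 3*y + 2)/(y^2 - 12*y + 36)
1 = 1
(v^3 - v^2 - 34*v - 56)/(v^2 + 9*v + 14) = (v^2 - 3*v - 28)/(v + 7)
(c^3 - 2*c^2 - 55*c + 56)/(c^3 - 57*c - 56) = (c - 1)/(c + 1)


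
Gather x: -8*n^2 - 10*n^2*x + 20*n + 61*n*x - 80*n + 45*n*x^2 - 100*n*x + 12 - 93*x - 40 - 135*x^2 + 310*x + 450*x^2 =-8*n^2 - 60*n + x^2*(45*n + 315) + x*(-10*n^2 - 39*n + 217) - 28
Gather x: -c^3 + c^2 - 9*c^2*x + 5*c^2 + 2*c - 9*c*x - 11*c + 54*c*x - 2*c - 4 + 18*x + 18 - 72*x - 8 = -c^3 + 6*c^2 - 11*c + x*(-9*c^2 + 45*c - 54) + 6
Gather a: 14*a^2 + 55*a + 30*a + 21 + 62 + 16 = 14*a^2 + 85*a + 99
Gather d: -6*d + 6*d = 0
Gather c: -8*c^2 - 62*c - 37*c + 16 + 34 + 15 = -8*c^2 - 99*c + 65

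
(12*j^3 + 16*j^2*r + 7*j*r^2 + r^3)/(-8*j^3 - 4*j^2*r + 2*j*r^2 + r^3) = (3*j + r)/(-2*j + r)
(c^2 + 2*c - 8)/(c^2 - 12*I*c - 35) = (-c^2 - 2*c + 8)/(-c^2 + 12*I*c + 35)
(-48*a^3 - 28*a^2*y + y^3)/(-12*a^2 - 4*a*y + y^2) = 4*a + y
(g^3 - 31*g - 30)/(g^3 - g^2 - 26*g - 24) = (g + 5)/(g + 4)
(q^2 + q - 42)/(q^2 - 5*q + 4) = (q^2 + q - 42)/(q^2 - 5*q + 4)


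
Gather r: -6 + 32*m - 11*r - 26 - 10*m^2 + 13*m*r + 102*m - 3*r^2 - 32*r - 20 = -10*m^2 + 134*m - 3*r^2 + r*(13*m - 43) - 52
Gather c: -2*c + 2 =2 - 2*c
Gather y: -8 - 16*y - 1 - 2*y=-18*y - 9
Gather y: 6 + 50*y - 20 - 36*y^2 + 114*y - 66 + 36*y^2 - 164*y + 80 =0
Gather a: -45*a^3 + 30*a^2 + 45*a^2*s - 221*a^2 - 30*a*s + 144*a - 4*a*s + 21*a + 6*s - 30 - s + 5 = -45*a^3 + a^2*(45*s - 191) + a*(165 - 34*s) + 5*s - 25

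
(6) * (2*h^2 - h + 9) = 12*h^2 - 6*h + 54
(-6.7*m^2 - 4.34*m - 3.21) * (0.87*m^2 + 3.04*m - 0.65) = -5.829*m^4 - 24.1438*m^3 - 11.6313*m^2 - 6.9374*m + 2.0865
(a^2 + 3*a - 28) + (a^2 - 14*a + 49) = 2*a^2 - 11*a + 21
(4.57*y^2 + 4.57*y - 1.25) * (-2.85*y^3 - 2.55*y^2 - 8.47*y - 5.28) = -13.0245*y^5 - 24.678*y^4 - 46.7989*y^3 - 59.65*y^2 - 13.5421*y + 6.6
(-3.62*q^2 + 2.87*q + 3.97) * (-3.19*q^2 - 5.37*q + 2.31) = 11.5478*q^4 + 10.2841*q^3 - 36.4384*q^2 - 14.6892*q + 9.1707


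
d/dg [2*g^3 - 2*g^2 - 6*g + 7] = 6*g^2 - 4*g - 6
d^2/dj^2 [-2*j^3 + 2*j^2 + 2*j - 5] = 4 - 12*j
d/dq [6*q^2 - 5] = 12*q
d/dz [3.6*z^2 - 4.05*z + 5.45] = 7.2*z - 4.05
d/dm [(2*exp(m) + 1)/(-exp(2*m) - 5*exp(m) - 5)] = (2*exp(2*m) + 2*exp(m) - 5)*exp(m)/(exp(4*m) + 10*exp(3*m) + 35*exp(2*m) + 50*exp(m) + 25)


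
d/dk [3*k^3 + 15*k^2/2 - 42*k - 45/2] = 9*k^2 + 15*k - 42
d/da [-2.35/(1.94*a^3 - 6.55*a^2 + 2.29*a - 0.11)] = (13.677*a^2 - 30.785*a + 5.3815)/(1.94*a^3 - 6.55*a^2 + 2.29*a - 0.11)^2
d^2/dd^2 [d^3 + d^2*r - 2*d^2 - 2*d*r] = 6*d + 2*r - 4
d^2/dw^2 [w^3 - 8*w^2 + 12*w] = 6*w - 16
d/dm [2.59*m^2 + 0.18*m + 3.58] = 5.18*m + 0.18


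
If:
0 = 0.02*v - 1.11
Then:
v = 55.50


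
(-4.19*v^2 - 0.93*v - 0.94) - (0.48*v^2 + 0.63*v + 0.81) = -4.67*v^2 - 1.56*v - 1.75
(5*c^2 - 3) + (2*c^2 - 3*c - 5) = 7*c^2 - 3*c - 8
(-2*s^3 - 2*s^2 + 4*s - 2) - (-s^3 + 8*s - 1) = -s^3 - 2*s^2 - 4*s - 1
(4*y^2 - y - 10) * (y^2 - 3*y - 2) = 4*y^4 - 13*y^3 - 15*y^2 + 32*y + 20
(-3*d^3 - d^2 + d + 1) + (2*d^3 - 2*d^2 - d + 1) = -d^3 - 3*d^2 + 2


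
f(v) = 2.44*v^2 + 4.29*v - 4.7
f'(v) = 4.88*v + 4.29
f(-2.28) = -1.80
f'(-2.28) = -6.84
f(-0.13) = -5.22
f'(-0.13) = 3.66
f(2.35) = 18.86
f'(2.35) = 15.76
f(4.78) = 71.56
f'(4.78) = 27.62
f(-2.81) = 2.51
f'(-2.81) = -9.42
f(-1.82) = -4.43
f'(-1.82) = -4.59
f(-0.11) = -5.14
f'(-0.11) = 3.75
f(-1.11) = -6.46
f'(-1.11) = -1.13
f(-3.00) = 4.39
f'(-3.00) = -10.35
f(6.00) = 108.88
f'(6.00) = 33.57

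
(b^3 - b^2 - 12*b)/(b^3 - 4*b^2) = (b + 3)/b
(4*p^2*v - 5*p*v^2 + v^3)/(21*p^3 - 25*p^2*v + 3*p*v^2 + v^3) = v*(4*p - v)/(21*p^2 - 4*p*v - v^2)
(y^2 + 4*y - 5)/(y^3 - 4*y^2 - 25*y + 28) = (y + 5)/(y^2 - 3*y - 28)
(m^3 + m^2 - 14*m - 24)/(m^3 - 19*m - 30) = (m - 4)/(m - 5)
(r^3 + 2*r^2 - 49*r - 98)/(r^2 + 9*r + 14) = r - 7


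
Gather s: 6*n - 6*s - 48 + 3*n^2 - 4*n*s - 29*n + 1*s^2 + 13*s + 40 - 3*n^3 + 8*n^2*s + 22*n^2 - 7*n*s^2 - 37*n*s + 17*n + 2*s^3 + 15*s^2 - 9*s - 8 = -3*n^3 + 25*n^2 - 6*n + 2*s^3 + s^2*(16 - 7*n) + s*(8*n^2 - 41*n - 2) - 16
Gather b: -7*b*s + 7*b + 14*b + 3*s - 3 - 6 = b*(21 - 7*s) + 3*s - 9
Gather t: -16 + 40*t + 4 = 40*t - 12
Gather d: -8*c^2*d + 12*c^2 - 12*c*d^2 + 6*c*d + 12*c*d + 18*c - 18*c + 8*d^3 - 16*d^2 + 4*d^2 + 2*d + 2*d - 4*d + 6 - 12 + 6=12*c^2 + 8*d^3 + d^2*(-12*c - 12) + d*(-8*c^2 + 18*c)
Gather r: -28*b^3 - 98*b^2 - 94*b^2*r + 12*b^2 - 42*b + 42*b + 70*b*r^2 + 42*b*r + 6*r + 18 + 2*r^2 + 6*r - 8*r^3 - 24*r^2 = -28*b^3 - 86*b^2 - 8*r^3 + r^2*(70*b - 22) + r*(-94*b^2 + 42*b + 12) + 18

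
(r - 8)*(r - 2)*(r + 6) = r^3 - 4*r^2 - 44*r + 96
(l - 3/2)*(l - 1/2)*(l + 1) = l^3 - l^2 - 5*l/4 + 3/4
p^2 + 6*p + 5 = (p + 1)*(p + 5)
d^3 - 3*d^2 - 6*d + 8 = (d - 4)*(d - 1)*(d + 2)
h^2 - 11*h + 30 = (h - 6)*(h - 5)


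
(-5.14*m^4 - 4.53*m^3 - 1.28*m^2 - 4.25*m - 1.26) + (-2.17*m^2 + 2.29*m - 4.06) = -5.14*m^4 - 4.53*m^3 - 3.45*m^2 - 1.96*m - 5.32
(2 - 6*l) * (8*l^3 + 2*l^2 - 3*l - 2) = -48*l^4 + 4*l^3 + 22*l^2 + 6*l - 4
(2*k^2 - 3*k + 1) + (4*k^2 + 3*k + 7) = 6*k^2 + 8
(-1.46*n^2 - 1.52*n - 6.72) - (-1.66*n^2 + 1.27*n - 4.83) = 0.2*n^2 - 2.79*n - 1.89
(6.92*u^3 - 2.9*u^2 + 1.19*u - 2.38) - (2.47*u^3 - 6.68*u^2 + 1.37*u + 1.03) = 4.45*u^3 + 3.78*u^2 - 0.18*u - 3.41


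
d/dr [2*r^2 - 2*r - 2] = 4*r - 2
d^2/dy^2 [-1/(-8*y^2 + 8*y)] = (-y*(y - 1) + (2*y - 1)^2)/(4*y^3*(y - 1)^3)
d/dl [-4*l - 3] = -4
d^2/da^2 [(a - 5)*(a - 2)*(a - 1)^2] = 12*a^2 - 54*a + 50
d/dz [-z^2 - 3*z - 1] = -2*z - 3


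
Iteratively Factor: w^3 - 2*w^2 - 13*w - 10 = (w + 1)*(w^2 - 3*w - 10) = (w - 5)*(w + 1)*(w + 2)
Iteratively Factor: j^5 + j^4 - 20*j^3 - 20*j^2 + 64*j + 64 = (j - 2)*(j^4 + 3*j^3 - 14*j^2 - 48*j - 32) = (j - 4)*(j - 2)*(j^3 + 7*j^2 + 14*j + 8) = (j - 4)*(j - 2)*(j + 1)*(j^2 + 6*j + 8) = (j - 4)*(j - 2)*(j + 1)*(j + 4)*(j + 2)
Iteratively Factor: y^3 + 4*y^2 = (y)*(y^2 + 4*y) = y*(y + 4)*(y)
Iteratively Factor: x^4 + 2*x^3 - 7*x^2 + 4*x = (x + 4)*(x^3 - 2*x^2 + x) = x*(x + 4)*(x^2 - 2*x + 1) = x*(x - 1)*(x + 4)*(x - 1)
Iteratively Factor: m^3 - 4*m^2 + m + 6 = (m + 1)*(m^2 - 5*m + 6) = (m - 3)*(m + 1)*(m - 2)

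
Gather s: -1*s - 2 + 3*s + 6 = 2*s + 4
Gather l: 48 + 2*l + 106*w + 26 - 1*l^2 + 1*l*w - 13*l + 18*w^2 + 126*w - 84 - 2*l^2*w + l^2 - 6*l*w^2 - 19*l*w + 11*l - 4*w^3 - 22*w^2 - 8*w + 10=-2*l^2*w + l*(-6*w^2 - 18*w) - 4*w^3 - 4*w^2 + 224*w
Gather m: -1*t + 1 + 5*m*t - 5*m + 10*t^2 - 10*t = m*(5*t - 5) + 10*t^2 - 11*t + 1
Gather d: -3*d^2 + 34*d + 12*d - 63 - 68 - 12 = -3*d^2 + 46*d - 143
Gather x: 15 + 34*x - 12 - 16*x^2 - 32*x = -16*x^2 + 2*x + 3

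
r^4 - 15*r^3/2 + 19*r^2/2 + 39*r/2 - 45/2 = (r - 5)*(r - 3)*(r - 1)*(r + 3/2)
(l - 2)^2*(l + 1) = l^3 - 3*l^2 + 4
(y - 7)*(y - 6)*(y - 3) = y^3 - 16*y^2 + 81*y - 126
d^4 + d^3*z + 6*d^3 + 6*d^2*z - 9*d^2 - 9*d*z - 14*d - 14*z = (d - 2)*(d + 1)*(d + 7)*(d + z)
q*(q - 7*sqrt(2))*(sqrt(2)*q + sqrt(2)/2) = sqrt(2)*q^3 - 14*q^2 + sqrt(2)*q^2/2 - 7*q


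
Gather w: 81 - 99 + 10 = -8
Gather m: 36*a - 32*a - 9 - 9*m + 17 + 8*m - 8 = 4*a - m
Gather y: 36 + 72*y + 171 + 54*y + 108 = 126*y + 315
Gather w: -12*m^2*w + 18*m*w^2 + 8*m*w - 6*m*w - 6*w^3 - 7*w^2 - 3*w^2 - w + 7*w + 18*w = -6*w^3 + w^2*(18*m - 10) + w*(-12*m^2 + 2*m + 24)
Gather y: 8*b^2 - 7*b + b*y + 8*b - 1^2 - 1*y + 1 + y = 8*b^2 + b*y + b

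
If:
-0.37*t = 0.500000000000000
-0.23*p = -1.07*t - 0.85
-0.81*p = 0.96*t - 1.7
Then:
No Solution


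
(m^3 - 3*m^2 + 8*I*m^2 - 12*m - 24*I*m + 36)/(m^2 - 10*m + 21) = (m^2 + 8*I*m - 12)/(m - 7)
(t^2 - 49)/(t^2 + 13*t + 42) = (t - 7)/(t + 6)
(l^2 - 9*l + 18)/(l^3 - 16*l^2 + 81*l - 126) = 1/(l - 7)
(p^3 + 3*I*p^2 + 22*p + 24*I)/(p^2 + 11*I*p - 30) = (p^2 - 3*I*p + 4)/(p + 5*I)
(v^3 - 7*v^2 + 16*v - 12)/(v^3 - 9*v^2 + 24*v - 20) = (v - 3)/(v - 5)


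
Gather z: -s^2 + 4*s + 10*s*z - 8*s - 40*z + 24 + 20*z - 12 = -s^2 - 4*s + z*(10*s - 20) + 12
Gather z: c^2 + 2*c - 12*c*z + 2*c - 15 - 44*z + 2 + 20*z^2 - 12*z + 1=c^2 + 4*c + 20*z^2 + z*(-12*c - 56) - 12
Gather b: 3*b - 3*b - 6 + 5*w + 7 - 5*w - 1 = 0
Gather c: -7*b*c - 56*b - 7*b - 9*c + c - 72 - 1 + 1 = -63*b + c*(-7*b - 8) - 72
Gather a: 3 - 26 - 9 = -32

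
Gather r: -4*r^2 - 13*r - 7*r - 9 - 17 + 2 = -4*r^2 - 20*r - 24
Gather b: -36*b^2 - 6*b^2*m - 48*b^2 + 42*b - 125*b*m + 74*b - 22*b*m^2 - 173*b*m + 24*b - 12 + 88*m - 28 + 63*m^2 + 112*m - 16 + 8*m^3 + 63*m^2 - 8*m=b^2*(-6*m - 84) + b*(-22*m^2 - 298*m + 140) + 8*m^3 + 126*m^2 + 192*m - 56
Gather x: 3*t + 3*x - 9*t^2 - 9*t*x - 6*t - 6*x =-9*t^2 - 3*t + x*(-9*t - 3)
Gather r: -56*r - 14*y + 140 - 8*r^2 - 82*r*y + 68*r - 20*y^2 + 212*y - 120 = -8*r^2 + r*(12 - 82*y) - 20*y^2 + 198*y + 20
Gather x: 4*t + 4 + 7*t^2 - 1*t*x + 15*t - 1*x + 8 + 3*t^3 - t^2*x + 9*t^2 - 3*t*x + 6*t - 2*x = 3*t^3 + 16*t^2 + 25*t + x*(-t^2 - 4*t - 3) + 12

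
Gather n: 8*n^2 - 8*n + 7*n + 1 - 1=8*n^2 - n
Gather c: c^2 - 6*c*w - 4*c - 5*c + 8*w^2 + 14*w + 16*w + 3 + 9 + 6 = c^2 + c*(-6*w - 9) + 8*w^2 + 30*w + 18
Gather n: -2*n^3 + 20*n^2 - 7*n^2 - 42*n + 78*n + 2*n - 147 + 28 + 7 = -2*n^3 + 13*n^2 + 38*n - 112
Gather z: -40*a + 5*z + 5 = -40*a + 5*z + 5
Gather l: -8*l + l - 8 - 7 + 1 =-7*l - 14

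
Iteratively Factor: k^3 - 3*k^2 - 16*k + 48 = (k + 4)*(k^2 - 7*k + 12) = (k - 4)*(k + 4)*(k - 3)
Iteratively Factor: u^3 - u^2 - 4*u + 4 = (u - 2)*(u^2 + u - 2) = (u - 2)*(u - 1)*(u + 2)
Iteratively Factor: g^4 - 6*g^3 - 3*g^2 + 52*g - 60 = (g - 2)*(g^3 - 4*g^2 - 11*g + 30) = (g - 2)^2*(g^2 - 2*g - 15) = (g - 2)^2*(g + 3)*(g - 5)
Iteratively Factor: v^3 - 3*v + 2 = (v + 2)*(v^2 - 2*v + 1) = (v - 1)*(v + 2)*(v - 1)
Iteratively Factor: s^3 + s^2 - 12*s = (s)*(s^2 + s - 12) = s*(s - 3)*(s + 4)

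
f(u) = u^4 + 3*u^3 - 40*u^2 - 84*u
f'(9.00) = 2841.00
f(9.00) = 4752.00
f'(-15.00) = -10359.00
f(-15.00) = 32760.00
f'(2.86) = -145.61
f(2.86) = -430.34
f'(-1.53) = 45.14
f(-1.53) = 29.62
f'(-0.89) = -8.49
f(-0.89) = 41.59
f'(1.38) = -166.75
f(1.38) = -180.59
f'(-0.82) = -14.55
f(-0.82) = 40.78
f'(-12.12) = -4913.79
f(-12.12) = 11379.19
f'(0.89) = -145.25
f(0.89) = -103.70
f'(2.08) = -175.47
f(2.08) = -302.06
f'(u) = 4*u^3 + 9*u^2 - 80*u - 84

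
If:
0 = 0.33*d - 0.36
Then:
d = 1.09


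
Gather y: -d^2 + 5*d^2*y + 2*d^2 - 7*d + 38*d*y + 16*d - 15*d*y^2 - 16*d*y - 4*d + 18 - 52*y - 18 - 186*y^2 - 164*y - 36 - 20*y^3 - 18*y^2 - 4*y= d^2 + 5*d - 20*y^3 + y^2*(-15*d - 204) + y*(5*d^2 + 22*d - 220) - 36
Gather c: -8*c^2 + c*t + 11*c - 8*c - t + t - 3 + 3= -8*c^2 + c*(t + 3)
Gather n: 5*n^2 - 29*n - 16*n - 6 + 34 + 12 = 5*n^2 - 45*n + 40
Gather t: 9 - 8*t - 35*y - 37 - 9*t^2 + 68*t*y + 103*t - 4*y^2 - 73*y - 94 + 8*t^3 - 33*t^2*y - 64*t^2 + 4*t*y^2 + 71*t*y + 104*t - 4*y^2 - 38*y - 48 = 8*t^3 + t^2*(-33*y - 73) + t*(4*y^2 + 139*y + 199) - 8*y^2 - 146*y - 170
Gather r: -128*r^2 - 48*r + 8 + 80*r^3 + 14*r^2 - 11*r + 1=80*r^3 - 114*r^2 - 59*r + 9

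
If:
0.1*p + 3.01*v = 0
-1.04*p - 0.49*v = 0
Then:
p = 0.00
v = 0.00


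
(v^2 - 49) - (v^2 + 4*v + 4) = -4*v - 53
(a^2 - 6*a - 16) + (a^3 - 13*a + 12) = a^3 + a^2 - 19*a - 4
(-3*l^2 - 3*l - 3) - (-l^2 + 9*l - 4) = -2*l^2 - 12*l + 1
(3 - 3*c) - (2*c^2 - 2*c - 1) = -2*c^2 - c + 4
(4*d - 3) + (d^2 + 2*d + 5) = d^2 + 6*d + 2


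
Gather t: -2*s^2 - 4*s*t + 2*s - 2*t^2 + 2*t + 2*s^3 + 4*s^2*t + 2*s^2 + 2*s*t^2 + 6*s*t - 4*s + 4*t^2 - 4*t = 2*s^3 - 2*s + t^2*(2*s + 2) + t*(4*s^2 + 2*s - 2)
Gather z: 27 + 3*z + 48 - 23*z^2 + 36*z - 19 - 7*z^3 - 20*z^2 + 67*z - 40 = -7*z^3 - 43*z^2 + 106*z + 16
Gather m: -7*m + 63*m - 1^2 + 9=56*m + 8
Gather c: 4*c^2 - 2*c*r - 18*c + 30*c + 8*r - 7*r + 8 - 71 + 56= 4*c^2 + c*(12 - 2*r) + r - 7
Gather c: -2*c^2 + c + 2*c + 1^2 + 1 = -2*c^2 + 3*c + 2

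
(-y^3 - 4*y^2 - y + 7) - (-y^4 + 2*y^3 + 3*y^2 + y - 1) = y^4 - 3*y^3 - 7*y^2 - 2*y + 8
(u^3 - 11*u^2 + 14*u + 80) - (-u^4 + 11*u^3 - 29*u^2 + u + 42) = u^4 - 10*u^3 + 18*u^2 + 13*u + 38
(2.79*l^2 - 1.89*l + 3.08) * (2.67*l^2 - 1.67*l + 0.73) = 7.4493*l^4 - 9.7056*l^3 + 13.4166*l^2 - 6.5233*l + 2.2484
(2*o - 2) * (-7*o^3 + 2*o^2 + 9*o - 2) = -14*o^4 + 18*o^3 + 14*o^2 - 22*o + 4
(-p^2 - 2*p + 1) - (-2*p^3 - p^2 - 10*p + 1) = 2*p^3 + 8*p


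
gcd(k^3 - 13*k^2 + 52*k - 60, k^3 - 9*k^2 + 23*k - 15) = k - 5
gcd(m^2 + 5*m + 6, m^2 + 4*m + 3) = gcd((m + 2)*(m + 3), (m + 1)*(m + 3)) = m + 3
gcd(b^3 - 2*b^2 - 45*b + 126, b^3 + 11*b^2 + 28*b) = b + 7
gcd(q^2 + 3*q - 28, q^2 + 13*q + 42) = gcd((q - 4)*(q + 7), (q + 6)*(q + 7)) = q + 7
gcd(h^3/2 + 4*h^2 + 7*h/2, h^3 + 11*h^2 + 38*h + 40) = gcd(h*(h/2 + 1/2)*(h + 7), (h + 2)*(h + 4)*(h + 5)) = 1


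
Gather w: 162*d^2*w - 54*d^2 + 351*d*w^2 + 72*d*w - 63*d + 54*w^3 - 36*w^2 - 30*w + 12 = -54*d^2 - 63*d + 54*w^3 + w^2*(351*d - 36) + w*(162*d^2 + 72*d - 30) + 12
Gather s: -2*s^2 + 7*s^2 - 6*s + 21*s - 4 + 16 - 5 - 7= 5*s^2 + 15*s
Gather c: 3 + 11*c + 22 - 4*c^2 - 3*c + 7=-4*c^2 + 8*c + 32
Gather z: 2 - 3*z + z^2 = z^2 - 3*z + 2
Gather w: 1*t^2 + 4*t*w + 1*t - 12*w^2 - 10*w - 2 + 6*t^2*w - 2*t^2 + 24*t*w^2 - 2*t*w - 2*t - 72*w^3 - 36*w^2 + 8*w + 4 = -t^2 - t - 72*w^3 + w^2*(24*t - 48) + w*(6*t^2 + 2*t - 2) + 2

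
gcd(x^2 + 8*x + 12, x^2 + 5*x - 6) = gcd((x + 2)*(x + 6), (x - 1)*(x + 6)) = x + 6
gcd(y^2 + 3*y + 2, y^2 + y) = y + 1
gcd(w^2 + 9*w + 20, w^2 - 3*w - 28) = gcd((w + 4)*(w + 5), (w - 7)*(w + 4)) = w + 4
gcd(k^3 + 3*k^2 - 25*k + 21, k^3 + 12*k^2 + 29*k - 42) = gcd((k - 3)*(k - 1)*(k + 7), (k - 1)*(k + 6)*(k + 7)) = k^2 + 6*k - 7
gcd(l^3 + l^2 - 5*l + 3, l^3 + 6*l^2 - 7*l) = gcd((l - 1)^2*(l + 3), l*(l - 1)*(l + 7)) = l - 1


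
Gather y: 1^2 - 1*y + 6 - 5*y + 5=12 - 6*y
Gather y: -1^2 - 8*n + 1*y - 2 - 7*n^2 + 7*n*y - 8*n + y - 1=-7*n^2 - 16*n + y*(7*n + 2) - 4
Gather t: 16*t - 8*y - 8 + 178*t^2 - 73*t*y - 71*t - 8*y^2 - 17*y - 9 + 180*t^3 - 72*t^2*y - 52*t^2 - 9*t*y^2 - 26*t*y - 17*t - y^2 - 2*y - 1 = 180*t^3 + t^2*(126 - 72*y) + t*(-9*y^2 - 99*y - 72) - 9*y^2 - 27*y - 18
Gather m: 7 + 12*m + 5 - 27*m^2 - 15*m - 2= -27*m^2 - 3*m + 10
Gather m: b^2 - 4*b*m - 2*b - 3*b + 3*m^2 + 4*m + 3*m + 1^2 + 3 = b^2 - 5*b + 3*m^2 + m*(7 - 4*b) + 4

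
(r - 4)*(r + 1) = r^2 - 3*r - 4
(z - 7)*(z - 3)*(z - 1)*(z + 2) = z^4 - 9*z^3 + 9*z^2 + 41*z - 42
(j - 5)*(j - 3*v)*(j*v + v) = j^3*v - 3*j^2*v^2 - 4*j^2*v + 12*j*v^2 - 5*j*v + 15*v^2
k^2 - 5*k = k*(k - 5)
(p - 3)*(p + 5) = p^2 + 2*p - 15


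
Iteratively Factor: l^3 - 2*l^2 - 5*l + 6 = (l + 2)*(l^2 - 4*l + 3) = (l - 3)*(l + 2)*(l - 1)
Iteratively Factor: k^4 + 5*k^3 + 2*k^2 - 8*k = (k - 1)*(k^3 + 6*k^2 + 8*k) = (k - 1)*(k + 4)*(k^2 + 2*k) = k*(k - 1)*(k + 4)*(k + 2)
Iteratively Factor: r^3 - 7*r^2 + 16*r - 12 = (r - 3)*(r^2 - 4*r + 4) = (r - 3)*(r - 2)*(r - 2)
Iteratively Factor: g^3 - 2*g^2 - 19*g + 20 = (g - 5)*(g^2 + 3*g - 4) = (g - 5)*(g + 4)*(g - 1)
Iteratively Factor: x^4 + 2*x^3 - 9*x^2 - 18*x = (x + 2)*(x^3 - 9*x) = x*(x + 2)*(x^2 - 9) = x*(x + 2)*(x + 3)*(x - 3)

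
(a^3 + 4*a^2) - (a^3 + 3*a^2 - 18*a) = a^2 + 18*a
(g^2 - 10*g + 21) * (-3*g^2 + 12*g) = -3*g^4 + 42*g^3 - 183*g^2 + 252*g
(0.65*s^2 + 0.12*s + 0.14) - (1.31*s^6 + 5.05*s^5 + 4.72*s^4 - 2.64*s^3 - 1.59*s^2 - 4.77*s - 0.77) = -1.31*s^6 - 5.05*s^5 - 4.72*s^4 + 2.64*s^3 + 2.24*s^2 + 4.89*s + 0.91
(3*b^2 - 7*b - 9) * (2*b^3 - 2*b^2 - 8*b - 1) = 6*b^5 - 20*b^4 - 28*b^3 + 71*b^2 + 79*b + 9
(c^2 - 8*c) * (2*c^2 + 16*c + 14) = 2*c^4 - 114*c^2 - 112*c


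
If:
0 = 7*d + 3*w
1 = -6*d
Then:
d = -1/6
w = 7/18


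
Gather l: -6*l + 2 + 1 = 3 - 6*l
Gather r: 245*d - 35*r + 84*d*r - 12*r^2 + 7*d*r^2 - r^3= 245*d - r^3 + r^2*(7*d - 12) + r*(84*d - 35)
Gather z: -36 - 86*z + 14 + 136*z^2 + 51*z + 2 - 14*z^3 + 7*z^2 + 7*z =-14*z^3 + 143*z^2 - 28*z - 20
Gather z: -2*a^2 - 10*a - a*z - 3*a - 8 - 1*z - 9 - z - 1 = -2*a^2 - 13*a + z*(-a - 2) - 18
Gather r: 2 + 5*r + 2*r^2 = 2*r^2 + 5*r + 2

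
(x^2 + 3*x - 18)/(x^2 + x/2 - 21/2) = 2*(x + 6)/(2*x + 7)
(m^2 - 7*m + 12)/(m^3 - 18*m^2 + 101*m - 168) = (m - 4)/(m^2 - 15*m + 56)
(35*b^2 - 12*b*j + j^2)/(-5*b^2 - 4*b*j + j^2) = (-7*b + j)/(b + j)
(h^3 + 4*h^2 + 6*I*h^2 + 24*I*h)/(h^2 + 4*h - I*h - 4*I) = h*(h + 6*I)/(h - I)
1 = 1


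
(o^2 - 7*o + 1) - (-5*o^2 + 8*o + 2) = 6*o^2 - 15*o - 1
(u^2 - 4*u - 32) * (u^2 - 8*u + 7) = u^4 - 12*u^3 + 7*u^2 + 228*u - 224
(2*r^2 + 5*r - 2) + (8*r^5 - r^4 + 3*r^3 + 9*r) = 8*r^5 - r^4 + 3*r^3 + 2*r^2 + 14*r - 2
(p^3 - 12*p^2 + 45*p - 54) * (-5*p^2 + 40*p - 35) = -5*p^5 + 100*p^4 - 740*p^3 + 2490*p^2 - 3735*p + 1890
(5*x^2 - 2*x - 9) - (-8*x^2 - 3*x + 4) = 13*x^2 + x - 13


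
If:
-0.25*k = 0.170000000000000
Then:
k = -0.68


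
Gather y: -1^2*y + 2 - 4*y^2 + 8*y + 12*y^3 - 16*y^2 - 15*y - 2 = 12*y^3 - 20*y^2 - 8*y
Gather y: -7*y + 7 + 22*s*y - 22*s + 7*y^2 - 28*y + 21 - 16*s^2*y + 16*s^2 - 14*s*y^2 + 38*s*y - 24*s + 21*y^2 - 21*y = 16*s^2 - 46*s + y^2*(28 - 14*s) + y*(-16*s^2 + 60*s - 56) + 28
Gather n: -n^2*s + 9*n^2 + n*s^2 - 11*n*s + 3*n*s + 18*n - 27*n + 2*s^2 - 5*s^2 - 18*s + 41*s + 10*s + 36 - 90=n^2*(9 - s) + n*(s^2 - 8*s - 9) - 3*s^2 + 33*s - 54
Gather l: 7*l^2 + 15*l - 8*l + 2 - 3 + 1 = 7*l^2 + 7*l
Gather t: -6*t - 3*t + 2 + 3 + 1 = 6 - 9*t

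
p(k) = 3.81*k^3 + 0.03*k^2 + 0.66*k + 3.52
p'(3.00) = 103.71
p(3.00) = 108.64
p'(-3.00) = 103.35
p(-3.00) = -101.06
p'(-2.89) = 95.95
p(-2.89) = -90.10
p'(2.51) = 72.82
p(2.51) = 65.61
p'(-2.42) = 67.45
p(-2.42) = -51.90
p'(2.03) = 47.88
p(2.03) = 36.86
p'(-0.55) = 4.08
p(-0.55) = 2.53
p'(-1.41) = 23.30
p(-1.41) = -8.03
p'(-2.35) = 63.64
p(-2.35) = -47.31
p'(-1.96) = 44.45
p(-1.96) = -26.35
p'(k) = 11.43*k^2 + 0.06*k + 0.66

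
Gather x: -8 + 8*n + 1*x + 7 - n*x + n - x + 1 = -n*x + 9*n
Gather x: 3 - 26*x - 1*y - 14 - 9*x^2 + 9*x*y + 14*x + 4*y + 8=-9*x^2 + x*(9*y - 12) + 3*y - 3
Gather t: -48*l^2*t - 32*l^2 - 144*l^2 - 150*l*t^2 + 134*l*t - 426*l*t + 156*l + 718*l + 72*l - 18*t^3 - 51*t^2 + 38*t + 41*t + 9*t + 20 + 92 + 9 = -176*l^2 + 946*l - 18*t^3 + t^2*(-150*l - 51) + t*(-48*l^2 - 292*l + 88) + 121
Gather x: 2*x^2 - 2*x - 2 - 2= 2*x^2 - 2*x - 4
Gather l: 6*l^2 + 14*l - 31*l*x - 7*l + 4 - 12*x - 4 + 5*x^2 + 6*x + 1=6*l^2 + l*(7 - 31*x) + 5*x^2 - 6*x + 1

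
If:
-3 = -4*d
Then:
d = 3/4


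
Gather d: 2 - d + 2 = 4 - d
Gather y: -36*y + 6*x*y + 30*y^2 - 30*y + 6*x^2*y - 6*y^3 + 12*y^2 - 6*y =-6*y^3 + 42*y^2 + y*(6*x^2 + 6*x - 72)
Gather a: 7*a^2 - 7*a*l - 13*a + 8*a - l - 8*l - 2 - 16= 7*a^2 + a*(-7*l - 5) - 9*l - 18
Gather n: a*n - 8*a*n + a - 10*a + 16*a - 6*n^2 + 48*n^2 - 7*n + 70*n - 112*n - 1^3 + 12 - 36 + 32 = 7*a + 42*n^2 + n*(-7*a - 49) + 7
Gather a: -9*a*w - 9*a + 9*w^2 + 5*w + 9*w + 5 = a*(-9*w - 9) + 9*w^2 + 14*w + 5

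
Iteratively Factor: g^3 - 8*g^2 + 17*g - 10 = (g - 2)*(g^2 - 6*g + 5) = (g - 5)*(g - 2)*(g - 1)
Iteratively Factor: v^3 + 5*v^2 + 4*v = (v + 4)*(v^2 + v) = (v + 1)*(v + 4)*(v)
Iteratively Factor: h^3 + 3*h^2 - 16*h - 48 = (h + 3)*(h^2 - 16) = (h + 3)*(h + 4)*(h - 4)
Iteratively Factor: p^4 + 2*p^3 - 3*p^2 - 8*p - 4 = (p + 1)*(p^3 + p^2 - 4*p - 4) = (p + 1)^2*(p^2 - 4) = (p + 1)^2*(p + 2)*(p - 2)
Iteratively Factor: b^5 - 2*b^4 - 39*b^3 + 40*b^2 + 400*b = (b - 5)*(b^4 + 3*b^3 - 24*b^2 - 80*b) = b*(b - 5)*(b^3 + 3*b^2 - 24*b - 80) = b*(b - 5)*(b + 4)*(b^2 - b - 20) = b*(b - 5)^2*(b + 4)*(b + 4)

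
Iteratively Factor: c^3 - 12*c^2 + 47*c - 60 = (c - 4)*(c^2 - 8*c + 15) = (c - 4)*(c - 3)*(c - 5)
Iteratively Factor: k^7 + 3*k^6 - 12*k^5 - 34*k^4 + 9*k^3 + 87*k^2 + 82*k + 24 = (k - 2)*(k^6 + 5*k^5 - 2*k^4 - 38*k^3 - 67*k^2 - 47*k - 12) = (k - 3)*(k - 2)*(k^5 + 8*k^4 + 22*k^3 + 28*k^2 + 17*k + 4) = (k - 3)*(k - 2)*(k + 1)*(k^4 + 7*k^3 + 15*k^2 + 13*k + 4) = (k - 3)*(k - 2)*(k + 1)^2*(k^3 + 6*k^2 + 9*k + 4) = (k - 3)*(k - 2)*(k + 1)^3*(k^2 + 5*k + 4) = (k - 3)*(k - 2)*(k + 1)^4*(k + 4)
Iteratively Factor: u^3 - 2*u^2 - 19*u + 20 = (u - 5)*(u^2 + 3*u - 4) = (u - 5)*(u + 4)*(u - 1)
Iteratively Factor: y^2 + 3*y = (y + 3)*(y)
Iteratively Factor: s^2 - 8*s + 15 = (s - 5)*(s - 3)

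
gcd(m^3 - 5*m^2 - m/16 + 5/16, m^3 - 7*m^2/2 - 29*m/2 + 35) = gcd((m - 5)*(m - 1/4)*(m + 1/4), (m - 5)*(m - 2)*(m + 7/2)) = m - 5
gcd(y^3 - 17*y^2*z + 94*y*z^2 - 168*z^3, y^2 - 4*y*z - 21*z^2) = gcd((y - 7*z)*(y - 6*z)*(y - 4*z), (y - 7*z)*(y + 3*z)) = y - 7*z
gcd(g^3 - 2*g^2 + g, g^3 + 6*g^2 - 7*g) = g^2 - g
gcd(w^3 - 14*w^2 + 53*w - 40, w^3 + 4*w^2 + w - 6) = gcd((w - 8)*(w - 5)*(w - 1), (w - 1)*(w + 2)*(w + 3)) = w - 1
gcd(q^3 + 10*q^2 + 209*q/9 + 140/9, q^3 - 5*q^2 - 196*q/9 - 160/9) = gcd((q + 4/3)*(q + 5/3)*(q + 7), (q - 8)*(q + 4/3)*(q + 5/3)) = q^2 + 3*q + 20/9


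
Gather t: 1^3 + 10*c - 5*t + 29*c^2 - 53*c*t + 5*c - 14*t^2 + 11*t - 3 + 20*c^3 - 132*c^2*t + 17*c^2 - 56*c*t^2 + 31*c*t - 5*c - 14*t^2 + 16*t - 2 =20*c^3 + 46*c^2 + 10*c + t^2*(-56*c - 28) + t*(-132*c^2 - 22*c + 22) - 4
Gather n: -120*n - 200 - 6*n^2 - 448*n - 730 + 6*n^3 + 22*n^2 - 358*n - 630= 6*n^3 + 16*n^2 - 926*n - 1560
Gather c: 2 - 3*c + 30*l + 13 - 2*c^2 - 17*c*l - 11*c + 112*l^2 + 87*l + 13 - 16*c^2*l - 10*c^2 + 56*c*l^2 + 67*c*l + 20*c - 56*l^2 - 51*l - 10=c^2*(-16*l - 12) + c*(56*l^2 + 50*l + 6) + 56*l^2 + 66*l + 18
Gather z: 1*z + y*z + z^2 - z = y*z + z^2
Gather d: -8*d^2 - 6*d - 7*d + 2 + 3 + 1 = -8*d^2 - 13*d + 6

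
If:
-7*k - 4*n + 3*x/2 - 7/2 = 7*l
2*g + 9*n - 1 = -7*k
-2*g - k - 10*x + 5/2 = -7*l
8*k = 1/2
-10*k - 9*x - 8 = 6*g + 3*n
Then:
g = -5679/3392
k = 1/16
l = -181/224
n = 737/1696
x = 11/848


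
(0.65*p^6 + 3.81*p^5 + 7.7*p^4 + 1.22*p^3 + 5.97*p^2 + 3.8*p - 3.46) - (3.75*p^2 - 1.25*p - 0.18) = 0.65*p^6 + 3.81*p^5 + 7.7*p^4 + 1.22*p^3 + 2.22*p^2 + 5.05*p - 3.28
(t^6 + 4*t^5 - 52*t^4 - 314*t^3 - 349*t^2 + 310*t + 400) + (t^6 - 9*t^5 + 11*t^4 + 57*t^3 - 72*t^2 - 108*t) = 2*t^6 - 5*t^5 - 41*t^4 - 257*t^3 - 421*t^2 + 202*t + 400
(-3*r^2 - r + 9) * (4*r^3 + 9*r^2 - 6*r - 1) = -12*r^5 - 31*r^4 + 45*r^3 + 90*r^2 - 53*r - 9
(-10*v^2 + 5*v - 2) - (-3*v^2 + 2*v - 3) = -7*v^2 + 3*v + 1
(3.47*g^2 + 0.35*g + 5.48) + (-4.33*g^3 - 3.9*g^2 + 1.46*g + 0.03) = -4.33*g^3 - 0.43*g^2 + 1.81*g + 5.51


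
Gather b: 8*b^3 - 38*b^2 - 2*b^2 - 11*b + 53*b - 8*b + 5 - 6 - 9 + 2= 8*b^3 - 40*b^2 + 34*b - 8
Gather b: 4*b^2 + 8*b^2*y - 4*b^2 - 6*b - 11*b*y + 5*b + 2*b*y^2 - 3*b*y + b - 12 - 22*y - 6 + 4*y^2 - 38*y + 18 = 8*b^2*y + b*(2*y^2 - 14*y) + 4*y^2 - 60*y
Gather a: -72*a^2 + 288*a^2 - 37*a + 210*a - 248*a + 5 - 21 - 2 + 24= 216*a^2 - 75*a + 6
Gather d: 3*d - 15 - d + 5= 2*d - 10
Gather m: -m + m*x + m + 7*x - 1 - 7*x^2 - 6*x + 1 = m*x - 7*x^2 + x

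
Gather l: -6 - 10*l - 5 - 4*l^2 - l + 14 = -4*l^2 - 11*l + 3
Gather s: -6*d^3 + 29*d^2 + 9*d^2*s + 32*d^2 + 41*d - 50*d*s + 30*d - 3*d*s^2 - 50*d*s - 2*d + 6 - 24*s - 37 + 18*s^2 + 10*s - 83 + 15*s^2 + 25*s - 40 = -6*d^3 + 61*d^2 + 69*d + s^2*(33 - 3*d) + s*(9*d^2 - 100*d + 11) - 154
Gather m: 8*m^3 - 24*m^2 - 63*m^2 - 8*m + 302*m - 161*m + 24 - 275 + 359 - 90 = 8*m^3 - 87*m^2 + 133*m + 18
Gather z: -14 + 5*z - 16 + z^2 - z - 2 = z^2 + 4*z - 32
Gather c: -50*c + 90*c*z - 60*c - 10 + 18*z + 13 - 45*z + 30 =c*(90*z - 110) - 27*z + 33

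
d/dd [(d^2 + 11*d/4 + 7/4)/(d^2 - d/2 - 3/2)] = -13/(4*d^2 - 12*d + 9)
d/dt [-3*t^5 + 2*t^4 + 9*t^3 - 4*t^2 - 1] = t*(-15*t^3 + 8*t^2 + 27*t - 8)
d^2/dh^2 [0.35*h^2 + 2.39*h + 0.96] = 0.700000000000000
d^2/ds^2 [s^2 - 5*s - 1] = 2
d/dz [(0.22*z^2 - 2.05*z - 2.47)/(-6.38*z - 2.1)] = (-1.4036*z^2 - 0.923999999999999*z - 11.4536)/(40.7044*z^2 + 26.796*z + 4.41)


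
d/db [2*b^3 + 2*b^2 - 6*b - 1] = 6*b^2 + 4*b - 6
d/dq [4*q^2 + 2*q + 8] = 8*q + 2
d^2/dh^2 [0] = 0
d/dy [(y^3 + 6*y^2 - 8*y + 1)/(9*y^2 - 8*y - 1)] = (9*y^2 + 2*y + 16)/(81*y^2 + 18*y + 1)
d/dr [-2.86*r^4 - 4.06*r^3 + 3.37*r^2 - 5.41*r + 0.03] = -11.44*r^3 - 12.18*r^2 + 6.74*r - 5.41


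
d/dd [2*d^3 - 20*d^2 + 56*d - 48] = 6*d^2 - 40*d + 56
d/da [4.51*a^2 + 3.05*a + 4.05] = 9.02*a + 3.05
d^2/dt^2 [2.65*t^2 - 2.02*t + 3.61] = 5.30000000000000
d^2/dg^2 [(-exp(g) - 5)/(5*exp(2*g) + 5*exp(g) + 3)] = (-25*exp(4*g) - 475*exp(3*g) - 285*exp(2*g) + 190*exp(g) + 66)*exp(g)/(125*exp(6*g) + 375*exp(5*g) + 600*exp(4*g) + 575*exp(3*g) + 360*exp(2*g) + 135*exp(g) + 27)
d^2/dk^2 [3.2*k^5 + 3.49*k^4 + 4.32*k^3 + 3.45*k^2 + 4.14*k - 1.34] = 64.0*k^3 + 41.88*k^2 + 25.92*k + 6.9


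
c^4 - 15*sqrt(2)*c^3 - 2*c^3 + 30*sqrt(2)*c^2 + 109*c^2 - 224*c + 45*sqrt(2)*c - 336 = (c - 3)*(c + 1)*(c - 8*sqrt(2))*(c - 7*sqrt(2))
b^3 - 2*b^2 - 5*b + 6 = (b - 3)*(b - 1)*(b + 2)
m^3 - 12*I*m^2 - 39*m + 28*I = (m - 7*I)*(m - 4*I)*(m - I)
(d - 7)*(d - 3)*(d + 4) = d^3 - 6*d^2 - 19*d + 84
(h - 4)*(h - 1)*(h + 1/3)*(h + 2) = h^4 - 8*h^3/3 - 7*h^2 + 6*h + 8/3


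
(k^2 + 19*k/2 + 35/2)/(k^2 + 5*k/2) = (k + 7)/k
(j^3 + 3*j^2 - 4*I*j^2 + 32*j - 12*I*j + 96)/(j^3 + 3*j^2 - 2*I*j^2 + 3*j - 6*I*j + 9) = (j^2 - 4*I*j + 32)/(j^2 - 2*I*j + 3)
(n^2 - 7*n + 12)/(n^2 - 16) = (n - 3)/(n + 4)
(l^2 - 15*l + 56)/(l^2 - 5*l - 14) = (l - 8)/(l + 2)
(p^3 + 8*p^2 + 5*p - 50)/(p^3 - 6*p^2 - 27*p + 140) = (p^2 + 3*p - 10)/(p^2 - 11*p + 28)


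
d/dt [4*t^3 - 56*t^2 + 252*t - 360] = 12*t^2 - 112*t + 252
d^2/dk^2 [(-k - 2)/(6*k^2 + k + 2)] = 2*(-(k + 2)*(12*k + 1)^2 + (18*k + 13)*(6*k^2 + k + 2))/(6*k^2 + k + 2)^3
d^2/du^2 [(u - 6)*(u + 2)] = 2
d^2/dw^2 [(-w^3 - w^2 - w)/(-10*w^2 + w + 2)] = 2*(131*w^3 + 66*w^2 + 72*w + 2)/(1000*w^6 - 300*w^5 - 570*w^4 + 119*w^3 + 114*w^2 - 12*w - 8)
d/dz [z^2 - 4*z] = 2*z - 4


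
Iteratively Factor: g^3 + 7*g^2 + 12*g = (g + 4)*(g^2 + 3*g) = (g + 3)*(g + 4)*(g)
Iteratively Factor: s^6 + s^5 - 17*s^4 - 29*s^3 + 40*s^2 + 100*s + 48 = (s + 2)*(s^5 - s^4 - 15*s^3 + s^2 + 38*s + 24) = (s + 2)*(s + 3)*(s^4 - 4*s^3 - 3*s^2 + 10*s + 8) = (s - 2)*(s + 2)*(s + 3)*(s^3 - 2*s^2 - 7*s - 4) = (s - 2)*(s + 1)*(s + 2)*(s + 3)*(s^2 - 3*s - 4) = (s - 4)*(s - 2)*(s + 1)*(s + 2)*(s + 3)*(s + 1)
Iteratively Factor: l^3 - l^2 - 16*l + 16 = (l - 1)*(l^2 - 16) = (l - 1)*(l + 4)*(l - 4)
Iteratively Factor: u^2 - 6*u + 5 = (u - 1)*(u - 5)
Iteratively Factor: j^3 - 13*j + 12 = (j - 3)*(j^2 + 3*j - 4) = (j - 3)*(j - 1)*(j + 4)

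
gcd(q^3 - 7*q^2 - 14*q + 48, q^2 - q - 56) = q - 8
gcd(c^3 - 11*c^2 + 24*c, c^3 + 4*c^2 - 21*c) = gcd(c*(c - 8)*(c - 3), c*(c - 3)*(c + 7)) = c^2 - 3*c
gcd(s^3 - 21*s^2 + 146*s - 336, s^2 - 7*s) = s - 7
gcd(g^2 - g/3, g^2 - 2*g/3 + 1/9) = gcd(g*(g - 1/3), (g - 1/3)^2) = g - 1/3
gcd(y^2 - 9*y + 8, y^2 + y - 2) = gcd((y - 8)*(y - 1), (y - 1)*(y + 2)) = y - 1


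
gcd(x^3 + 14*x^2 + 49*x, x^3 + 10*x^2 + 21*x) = x^2 + 7*x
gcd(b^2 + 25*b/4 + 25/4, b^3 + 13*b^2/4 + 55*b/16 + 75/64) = b + 5/4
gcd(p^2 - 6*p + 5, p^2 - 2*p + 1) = p - 1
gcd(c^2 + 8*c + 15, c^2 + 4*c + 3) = c + 3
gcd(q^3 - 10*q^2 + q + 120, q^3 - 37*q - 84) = q + 3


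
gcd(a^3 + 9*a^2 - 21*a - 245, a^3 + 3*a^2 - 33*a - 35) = a^2 + 2*a - 35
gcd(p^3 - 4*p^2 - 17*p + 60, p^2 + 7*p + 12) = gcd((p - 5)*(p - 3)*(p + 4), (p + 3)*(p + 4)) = p + 4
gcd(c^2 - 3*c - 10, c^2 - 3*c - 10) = c^2 - 3*c - 10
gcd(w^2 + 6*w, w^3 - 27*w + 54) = w + 6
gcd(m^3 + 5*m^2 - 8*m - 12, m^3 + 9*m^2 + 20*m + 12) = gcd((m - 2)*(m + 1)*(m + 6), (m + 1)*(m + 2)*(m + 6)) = m^2 + 7*m + 6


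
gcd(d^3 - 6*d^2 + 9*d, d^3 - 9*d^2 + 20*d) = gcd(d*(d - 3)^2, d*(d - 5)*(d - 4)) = d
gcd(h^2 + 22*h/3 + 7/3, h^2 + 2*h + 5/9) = h + 1/3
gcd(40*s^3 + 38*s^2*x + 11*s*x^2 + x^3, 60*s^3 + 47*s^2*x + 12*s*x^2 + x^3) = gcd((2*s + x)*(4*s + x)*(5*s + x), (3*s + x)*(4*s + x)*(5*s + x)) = 20*s^2 + 9*s*x + x^2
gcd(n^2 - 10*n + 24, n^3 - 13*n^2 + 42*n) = n - 6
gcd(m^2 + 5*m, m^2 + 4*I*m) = m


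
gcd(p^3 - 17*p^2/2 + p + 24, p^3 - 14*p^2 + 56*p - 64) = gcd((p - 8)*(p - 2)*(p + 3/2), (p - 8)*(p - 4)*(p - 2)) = p^2 - 10*p + 16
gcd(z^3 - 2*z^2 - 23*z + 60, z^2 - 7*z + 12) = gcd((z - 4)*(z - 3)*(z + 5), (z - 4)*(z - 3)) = z^2 - 7*z + 12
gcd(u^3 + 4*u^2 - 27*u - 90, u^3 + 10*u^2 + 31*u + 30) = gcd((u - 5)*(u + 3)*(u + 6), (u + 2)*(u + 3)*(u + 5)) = u + 3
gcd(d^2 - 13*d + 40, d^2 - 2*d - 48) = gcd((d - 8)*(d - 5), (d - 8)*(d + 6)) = d - 8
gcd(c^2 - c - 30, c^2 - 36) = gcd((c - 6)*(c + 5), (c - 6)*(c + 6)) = c - 6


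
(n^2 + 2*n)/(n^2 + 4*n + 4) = n/(n + 2)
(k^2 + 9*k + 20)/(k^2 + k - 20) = (k + 4)/(k - 4)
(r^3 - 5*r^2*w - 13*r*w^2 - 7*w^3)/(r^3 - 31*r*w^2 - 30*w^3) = (r^2 - 6*r*w - 7*w^2)/(r^2 - r*w - 30*w^2)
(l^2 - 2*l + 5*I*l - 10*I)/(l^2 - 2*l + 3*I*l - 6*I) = (l + 5*I)/(l + 3*I)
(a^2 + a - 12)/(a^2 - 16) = (a - 3)/(a - 4)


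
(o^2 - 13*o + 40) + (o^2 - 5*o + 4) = 2*o^2 - 18*o + 44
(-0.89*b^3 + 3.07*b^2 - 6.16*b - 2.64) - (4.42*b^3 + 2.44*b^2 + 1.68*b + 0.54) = -5.31*b^3 + 0.63*b^2 - 7.84*b - 3.18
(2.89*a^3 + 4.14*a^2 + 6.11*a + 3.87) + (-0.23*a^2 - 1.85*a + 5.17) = 2.89*a^3 + 3.91*a^2 + 4.26*a + 9.04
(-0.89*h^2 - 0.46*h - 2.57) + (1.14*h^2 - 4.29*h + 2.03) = 0.25*h^2 - 4.75*h - 0.54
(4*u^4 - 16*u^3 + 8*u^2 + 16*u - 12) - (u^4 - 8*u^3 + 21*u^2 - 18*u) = 3*u^4 - 8*u^3 - 13*u^2 + 34*u - 12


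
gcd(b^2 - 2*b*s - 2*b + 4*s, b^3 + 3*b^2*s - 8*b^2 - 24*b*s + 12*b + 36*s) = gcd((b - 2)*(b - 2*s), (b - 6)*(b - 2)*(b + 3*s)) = b - 2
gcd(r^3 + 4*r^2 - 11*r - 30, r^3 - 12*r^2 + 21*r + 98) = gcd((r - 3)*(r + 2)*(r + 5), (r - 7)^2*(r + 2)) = r + 2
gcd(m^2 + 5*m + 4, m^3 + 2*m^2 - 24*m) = 1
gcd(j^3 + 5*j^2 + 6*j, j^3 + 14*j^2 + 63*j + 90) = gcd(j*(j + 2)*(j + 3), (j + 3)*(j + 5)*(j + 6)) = j + 3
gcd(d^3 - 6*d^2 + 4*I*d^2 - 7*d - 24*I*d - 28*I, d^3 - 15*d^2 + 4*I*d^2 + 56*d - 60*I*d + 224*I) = d^2 + d*(-7 + 4*I) - 28*I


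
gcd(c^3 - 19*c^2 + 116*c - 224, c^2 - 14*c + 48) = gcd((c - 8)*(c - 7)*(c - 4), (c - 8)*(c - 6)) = c - 8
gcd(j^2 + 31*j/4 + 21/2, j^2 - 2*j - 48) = j + 6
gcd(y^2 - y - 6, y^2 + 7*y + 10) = y + 2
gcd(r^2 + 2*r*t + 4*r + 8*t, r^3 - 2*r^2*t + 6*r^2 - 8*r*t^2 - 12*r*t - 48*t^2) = r + 2*t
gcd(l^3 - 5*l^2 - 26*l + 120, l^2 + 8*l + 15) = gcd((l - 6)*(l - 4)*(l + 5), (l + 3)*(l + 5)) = l + 5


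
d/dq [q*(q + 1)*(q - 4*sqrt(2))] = 3*q^2 - 8*sqrt(2)*q + 2*q - 4*sqrt(2)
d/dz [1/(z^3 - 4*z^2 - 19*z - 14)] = (-3*z^2 + 8*z + 19)/(-z^3 + 4*z^2 + 19*z + 14)^2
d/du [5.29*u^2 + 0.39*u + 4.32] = 10.58*u + 0.39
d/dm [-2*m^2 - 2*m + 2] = -4*m - 2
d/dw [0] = 0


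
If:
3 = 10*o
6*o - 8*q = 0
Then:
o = 3/10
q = 9/40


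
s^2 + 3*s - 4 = (s - 1)*(s + 4)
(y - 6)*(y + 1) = y^2 - 5*y - 6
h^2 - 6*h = h*(h - 6)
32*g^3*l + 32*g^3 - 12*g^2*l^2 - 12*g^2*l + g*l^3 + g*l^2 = (-8*g + l)*(-4*g + l)*(g*l + g)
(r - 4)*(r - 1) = r^2 - 5*r + 4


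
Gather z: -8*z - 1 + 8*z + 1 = 0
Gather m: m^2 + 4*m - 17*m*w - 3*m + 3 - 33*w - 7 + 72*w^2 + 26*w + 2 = m^2 + m*(1 - 17*w) + 72*w^2 - 7*w - 2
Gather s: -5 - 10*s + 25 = 20 - 10*s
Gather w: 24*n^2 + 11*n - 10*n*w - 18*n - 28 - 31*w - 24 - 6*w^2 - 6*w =24*n^2 - 7*n - 6*w^2 + w*(-10*n - 37) - 52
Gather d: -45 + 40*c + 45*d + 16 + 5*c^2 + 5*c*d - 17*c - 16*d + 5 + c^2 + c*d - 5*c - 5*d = 6*c^2 + 18*c + d*(6*c + 24) - 24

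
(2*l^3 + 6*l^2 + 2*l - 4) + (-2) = 2*l^3 + 6*l^2 + 2*l - 6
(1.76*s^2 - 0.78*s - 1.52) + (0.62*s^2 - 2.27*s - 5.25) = 2.38*s^2 - 3.05*s - 6.77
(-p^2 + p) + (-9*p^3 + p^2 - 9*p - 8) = -9*p^3 - 8*p - 8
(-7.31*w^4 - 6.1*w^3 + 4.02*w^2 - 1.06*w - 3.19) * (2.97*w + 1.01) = -21.7107*w^5 - 25.5001*w^4 + 5.7784*w^3 + 0.911999999999999*w^2 - 10.5449*w - 3.2219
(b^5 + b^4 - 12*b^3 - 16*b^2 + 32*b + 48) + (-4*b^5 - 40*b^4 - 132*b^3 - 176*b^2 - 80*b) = -3*b^5 - 39*b^4 - 144*b^3 - 192*b^2 - 48*b + 48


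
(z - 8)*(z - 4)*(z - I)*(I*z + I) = I*z^4 + z^3 - 11*I*z^3 - 11*z^2 + 20*I*z^2 + 20*z + 32*I*z + 32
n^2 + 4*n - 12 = (n - 2)*(n + 6)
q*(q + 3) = q^2 + 3*q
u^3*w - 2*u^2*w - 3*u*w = u*(u - 3)*(u*w + w)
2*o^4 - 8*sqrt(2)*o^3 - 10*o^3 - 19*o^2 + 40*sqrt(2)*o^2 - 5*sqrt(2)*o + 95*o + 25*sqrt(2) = (o - 5)*(o - 5*sqrt(2))*(sqrt(2)*o + 1)^2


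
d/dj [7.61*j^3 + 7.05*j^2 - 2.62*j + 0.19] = 22.83*j^2 + 14.1*j - 2.62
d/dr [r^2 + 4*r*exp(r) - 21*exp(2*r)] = 4*r*exp(r) + 2*r - 42*exp(2*r) + 4*exp(r)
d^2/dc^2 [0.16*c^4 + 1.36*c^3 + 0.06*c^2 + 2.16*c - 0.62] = 1.92*c^2 + 8.16*c + 0.12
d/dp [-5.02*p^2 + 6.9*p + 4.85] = 6.9 - 10.04*p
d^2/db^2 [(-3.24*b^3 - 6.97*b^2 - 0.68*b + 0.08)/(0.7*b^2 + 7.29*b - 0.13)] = (5.32907051820075e-15*b^5 + 2.8421709430404e-14*b^4 - 274.494028*b^3 + 14.8528680000001*b^2 + 1.749624*b + 6.993158)/(0.343*b^6 + 10.7163*b^5 + 111.41151*b^4 + 383.440149*b^3 - 20.690709*b^2 + 0.369603*b - 0.002197)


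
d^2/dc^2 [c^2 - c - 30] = 2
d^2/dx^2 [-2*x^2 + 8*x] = -4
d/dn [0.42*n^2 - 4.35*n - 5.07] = 0.84*n - 4.35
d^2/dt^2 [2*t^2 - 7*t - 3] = 4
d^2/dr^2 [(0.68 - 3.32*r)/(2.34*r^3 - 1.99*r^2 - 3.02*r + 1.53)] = (-109.073952*r^5 + 137.440368*r^4 - 123.882424*r^3 + 129.959832*r^2 - 50.737656*r - 14.136248)/(12.812904*r^9 - 32.689332*r^8 - 21.809034*r^7 + 101.629997*r^6 - 14.600886*r^5 - 101.145153*r^4 + 44.059474*r^3 + 27.887463*r^2 - 21.208554*r + 3.581577)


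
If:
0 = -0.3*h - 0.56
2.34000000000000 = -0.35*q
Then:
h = -1.87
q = -6.69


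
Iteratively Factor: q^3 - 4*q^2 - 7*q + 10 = (q + 2)*(q^2 - 6*q + 5) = (q - 5)*(q + 2)*(q - 1)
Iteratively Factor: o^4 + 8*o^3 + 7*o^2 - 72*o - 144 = (o + 4)*(o^3 + 4*o^2 - 9*o - 36) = (o - 3)*(o + 4)*(o^2 + 7*o + 12) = (o - 3)*(o + 3)*(o + 4)*(o + 4)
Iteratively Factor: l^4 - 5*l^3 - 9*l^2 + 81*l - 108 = (l - 3)*(l^3 - 2*l^2 - 15*l + 36) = (l - 3)*(l + 4)*(l^2 - 6*l + 9) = (l - 3)^2*(l + 4)*(l - 3)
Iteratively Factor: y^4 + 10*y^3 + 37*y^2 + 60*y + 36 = (y + 3)*(y^3 + 7*y^2 + 16*y + 12) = (y + 2)*(y + 3)*(y^2 + 5*y + 6) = (y + 2)^2*(y + 3)*(y + 3)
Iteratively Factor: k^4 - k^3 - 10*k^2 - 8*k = (k - 4)*(k^3 + 3*k^2 + 2*k) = (k - 4)*(k + 2)*(k^2 + k) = (k - 4)*(k + 1)*(k + 2)*(k)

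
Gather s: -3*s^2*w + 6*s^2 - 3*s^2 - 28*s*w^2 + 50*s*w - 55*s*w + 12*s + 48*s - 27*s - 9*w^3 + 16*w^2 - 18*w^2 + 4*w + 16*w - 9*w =s^2*(3 - 3*w) + s*(-28*w^2 - 5*w + 33) - 9*w^3 - 2*w^2 + 11*w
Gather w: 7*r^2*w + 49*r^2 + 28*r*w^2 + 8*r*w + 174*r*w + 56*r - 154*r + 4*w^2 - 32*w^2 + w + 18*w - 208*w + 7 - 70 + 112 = 49*r^2 - 98*r + w^2*(28*r - 28) + w*(7*r^2 + 182*r - 189) + 49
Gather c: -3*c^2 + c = -3*c^2 + c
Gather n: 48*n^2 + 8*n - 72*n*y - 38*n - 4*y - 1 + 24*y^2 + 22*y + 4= 48*n^2 + n*(-72*y - 30) + 24*y^2 + 18*y + 3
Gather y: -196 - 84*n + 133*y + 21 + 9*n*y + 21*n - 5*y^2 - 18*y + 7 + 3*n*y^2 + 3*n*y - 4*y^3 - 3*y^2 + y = -63*n - 4*y^3 + y^2*(3*n - 8) + y*(12*n + 116) - 168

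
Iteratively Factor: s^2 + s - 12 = (s + 4)*(s - 3)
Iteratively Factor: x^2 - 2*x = (x - 2)*(x)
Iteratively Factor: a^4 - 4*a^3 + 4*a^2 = (a)*(a^3 - 4*a^2 + 4*a) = a^2*(a^2 - 4*a + 4) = a^2*(a - 2)*(a - 2)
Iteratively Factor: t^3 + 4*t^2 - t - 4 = (t + 1)*(t^2 + 3*t - 4) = (t - 1)*(t + 1)*(t + 4)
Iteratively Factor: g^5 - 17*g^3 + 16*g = (g + 1)*(g^4 - g^3 - 16*g^2 + 16*g) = g*(g + 1)*(g^3 - g^2 - 16*g + 16) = g*(g - 1)*(g + 1)*(g^2 - 16) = g*(g - 1)*(g + 1)*(g + 4)*(g - 4)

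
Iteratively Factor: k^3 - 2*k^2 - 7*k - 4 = (k + 1)*(k^2 - 3*k - 4) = (k + 1)^2*(k - 4)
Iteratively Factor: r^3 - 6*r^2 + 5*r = (r)*(r^2 - 6*r + 5) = r*(r - 1)*(r - 5)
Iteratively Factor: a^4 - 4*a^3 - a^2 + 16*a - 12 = (a - 2)*(a^3 - 2*a^2 - 5*a + 6) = (a - 2)*(a - 1)*(a^2 - a - 6) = (a - 2)*(a - 1)*(a + 2)*(a - 3)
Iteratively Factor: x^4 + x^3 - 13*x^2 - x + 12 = (x - 1)*(x^3 + 2*x^2 - 11*x - 12) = (x - 3)*(x - 1)*(x^2 + 5*x + 4) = (x - 3)*(x - 1)*(x + 1)*(x + 4)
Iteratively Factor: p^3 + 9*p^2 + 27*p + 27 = (p + 3)*(p^2 + 6*p + 9) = (p + 3)^2*(p + 3)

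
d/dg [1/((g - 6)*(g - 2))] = 2*(4 - g)/(g^4 - 16*g^3 + 88*g^2 - 192*g + 144)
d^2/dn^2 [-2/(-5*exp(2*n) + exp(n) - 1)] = 2*((1 - 20*exp(n))*(5*exp(2*n) - exp(n) + 1) + 2*(10*exp(n) - 1)^2*exp(n))*exp(n)/(5*exp(2*n) - exp(n) + 1)^3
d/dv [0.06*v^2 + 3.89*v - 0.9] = 0.12*v + 3.89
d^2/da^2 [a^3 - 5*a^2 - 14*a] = 6*a - 10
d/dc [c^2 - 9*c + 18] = 2*c - 9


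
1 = 1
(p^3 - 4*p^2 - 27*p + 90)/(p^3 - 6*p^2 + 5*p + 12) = (p^2 - p - 30)/(p^2 - 3*p - 4)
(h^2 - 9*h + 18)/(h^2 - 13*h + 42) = (h - 3)/(h - 7)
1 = 1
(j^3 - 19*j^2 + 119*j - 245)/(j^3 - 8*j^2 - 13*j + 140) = (j - 7)/(j + 4)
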